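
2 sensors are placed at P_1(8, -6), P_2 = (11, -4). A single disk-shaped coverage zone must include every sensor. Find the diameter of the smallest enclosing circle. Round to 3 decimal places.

3.606

The smallest circle enclosing two points has them as diameter endpoints.
Centre = midpoint = (9.5, -5); r² = |P_1P_2|²/4 = 13/4 = 3.25.
Diameter = 2r = 2√(3.25) ≈ 3.606.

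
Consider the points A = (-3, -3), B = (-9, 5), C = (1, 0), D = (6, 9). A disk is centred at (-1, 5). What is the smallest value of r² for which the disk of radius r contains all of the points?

The required radius is the distance from (-1, 5) to the farthest point.
Squared distances: 68, 64, 29, 65.
Maximum is 68, attained at A.

68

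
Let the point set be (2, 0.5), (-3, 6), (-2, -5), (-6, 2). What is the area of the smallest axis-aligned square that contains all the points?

The bounding box has width 8 and height 11.
An axis-aligned square enclosing the set must have side ≥ max(width, height).
So the minimum side is max(8, 11) = 11.
Area = 11² = 121.

121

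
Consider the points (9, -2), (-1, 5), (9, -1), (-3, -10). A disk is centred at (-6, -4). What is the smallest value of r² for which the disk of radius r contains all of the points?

The required radius is the distance from (-6, -4) to the farthest point.
Squared distances: 229, 106, 234, 45.
Maximum is 234, attained at (9, -1).

234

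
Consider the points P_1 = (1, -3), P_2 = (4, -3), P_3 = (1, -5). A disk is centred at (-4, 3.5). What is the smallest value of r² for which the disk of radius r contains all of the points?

The required radius is the distance from (-4, 3.5) to the farthest point.
Squared distances: 67.25, 106.25, 97.25.
Maximum is 106.25, attained at P_2.

106.25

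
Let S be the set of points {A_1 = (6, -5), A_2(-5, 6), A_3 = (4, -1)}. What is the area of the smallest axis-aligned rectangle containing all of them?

121

x ranges over [-5, 6], width 11.
y ranges over [-5, 6], height 11.
Area = 11 × 11 = 121.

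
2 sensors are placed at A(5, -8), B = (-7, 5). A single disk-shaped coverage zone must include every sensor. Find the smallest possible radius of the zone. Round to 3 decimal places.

The smallest circle enclosing two points has them as diameter endpoints.
Centre = midpoint = (-1, -1.5); r² = |AB|²/4 = 313/4 = 78.25.
r = √(78.25) ≈ 8.846.

8.846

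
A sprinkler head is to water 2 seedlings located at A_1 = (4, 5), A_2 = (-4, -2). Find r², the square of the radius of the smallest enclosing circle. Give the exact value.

The smallest circle enclosing two points has them as diameter endpoints.
Centre = midpoint = (0, 1.5); r² = |A_1A_2|²/4 = 113/4 = 28.25.

28.25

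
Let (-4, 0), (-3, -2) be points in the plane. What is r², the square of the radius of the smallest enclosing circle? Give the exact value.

1.25

The smallest circle enclosing two points has them as diameter endpoints.
Centre = midpoint = (-3.5, -1); r² = |(-4, 0)−(-3, -2)|²/4 = 5/4 = 1.25.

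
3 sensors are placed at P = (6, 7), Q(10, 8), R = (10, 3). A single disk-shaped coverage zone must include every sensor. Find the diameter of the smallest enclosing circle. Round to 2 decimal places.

5.83

Side lengths²: PQ² = 17, PR² = 32, QR² = 25.
Since PR² = 32 < 25 + 17 = 42, the triangle is acute, so the smallest enclosing circle is the circumcircle.
Circumcentre = (8.5, 5.5), r² = 8.5.
Diameter = 2r = 2√(8.5) ≈ 5.83.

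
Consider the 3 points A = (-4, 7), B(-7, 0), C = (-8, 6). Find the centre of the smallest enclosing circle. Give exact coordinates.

(-5.5, 3.5)

Side lengths²: AB² = 58, AC² = 17, BC² = 37.
Since AB² = 58 ≥ 37 + 17 = 54, the angle opposite AB is not acute, so the smallest enclosing circle has AB as diameter.
Centre = midpoint of AB = (-5.5, 3.5), r² = 58/4 = 14.5.
Centre = (-5.5, 3.5).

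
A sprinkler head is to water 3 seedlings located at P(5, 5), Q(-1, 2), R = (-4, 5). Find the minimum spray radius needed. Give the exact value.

Side lengths²: PQ² = 45, PR² = 81, QR² = 18.
Since PR² = 81 ≥ 45 + 18 = 63, the angle opposite PR is not acute, so the smallest enclosing circle has PR as diameter.
Centre = midpoint of PR = (0.5, 5), r² = 81/4 = 20.25.
r = √(20.25) = 4.5.

4.5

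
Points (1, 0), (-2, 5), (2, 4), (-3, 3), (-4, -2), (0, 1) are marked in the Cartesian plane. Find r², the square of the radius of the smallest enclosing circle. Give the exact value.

18

The farthest pair is (2, 4)–(-4, -2) with squared distance 72. The circle on this segment as diameter has centre (-1, 1) and r² = 72/4 = 18.
Check (1, 0): distance² to centre = 5 ≤ 18, so it lies inside.
All remaining points lie in this disk, and no smaller disk contains both endpoints, so this is the minimum enclosing circle.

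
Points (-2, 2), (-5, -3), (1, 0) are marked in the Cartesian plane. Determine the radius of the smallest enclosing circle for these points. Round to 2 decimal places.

3.36

Call the three points A, B, C in the order given.
Side lengths²: AB² = 34, AC² = 13, BC² = 45.
Since BC² = 45 < 34 + 13 = 47, the triangle is acute, so the smallest enclosing circle is the circumcircle.
Circumcentre = (-29/14, -19/14), r² = 1105/98.
r = √(1105/98) ≈ 3.36.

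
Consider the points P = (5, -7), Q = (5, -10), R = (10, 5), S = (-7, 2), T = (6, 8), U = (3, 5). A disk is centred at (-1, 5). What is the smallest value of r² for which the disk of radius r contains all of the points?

261

The required radius is the distance from (-1, 5) to the farthest point.
Squared distances: 180, 261, 121, 45, 58, 16.
Maximum is 261, attained at Q.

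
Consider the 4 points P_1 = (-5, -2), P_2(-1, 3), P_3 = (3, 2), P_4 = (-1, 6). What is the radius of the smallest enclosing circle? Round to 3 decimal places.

4.714

By Welzl's lemma the MEC is supported by two points (diametrically opposite) or three points (on a circumcircle).
The minimum enclosing circle is determined by three boundary points: P_1, P_3, P_4.
Their circumcentre is (-5/3, 4/3) with r² = 200/9.
The farthest remaining point P_2 is at distance² 29/9 ≤ 200/9.
r = √(200/9) ≈ 4.714.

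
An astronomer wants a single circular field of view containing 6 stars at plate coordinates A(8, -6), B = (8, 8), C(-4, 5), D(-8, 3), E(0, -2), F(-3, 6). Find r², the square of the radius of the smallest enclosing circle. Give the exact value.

The minimum enclosing circle of a finite set is fixed by two of the points (as a diameter) or three (as a circumcircle).
The minimum enclosing circle is determined by three boundary points: A, B, D.
Their circumcentre is (1.40625, 1) with r² = 92.4775390625.
The farthest remaining point C is at distance² 45.2275390625 ≤ 92.4775390625.

92.4775390625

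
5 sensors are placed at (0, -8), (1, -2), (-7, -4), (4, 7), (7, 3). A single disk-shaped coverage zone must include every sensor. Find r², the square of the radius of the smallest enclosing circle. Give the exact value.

By Welzl's lemma the MEC is supported by two points (diametrically opposite) or three points (on a circumcircle).
The minimum enclosing circle is determined by three boundary points: (0, -8), (-7, -4), (4, 7).
Their circumcentre is (-1/22, 1/22) with r² = 15665/242.
The farthest remaining point (7, 3) is at distance² 14125/242 ≤ 15665/242.

15665/242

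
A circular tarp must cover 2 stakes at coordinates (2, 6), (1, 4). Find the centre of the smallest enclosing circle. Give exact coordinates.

The smallest circle enclosing two points has them as diameter endpoints.
Centre = midpoint = (1.5, 5); r² = |(2, 6)−(1, 4)|²/4 = 5/4 = 1.25.
Centre = (1.5, 5).

(1.5, 5)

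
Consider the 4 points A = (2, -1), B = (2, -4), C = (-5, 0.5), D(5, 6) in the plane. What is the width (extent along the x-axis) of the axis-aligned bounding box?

10

max x = 5, min x = -5, so width = 10.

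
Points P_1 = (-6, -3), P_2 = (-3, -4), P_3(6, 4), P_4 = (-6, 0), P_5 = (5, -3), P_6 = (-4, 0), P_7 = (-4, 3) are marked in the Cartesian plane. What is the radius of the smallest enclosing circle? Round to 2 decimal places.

6.95

By Welzl's lemma the MEC is supported by two points (diametrically opposite) or three points (on a circumcircle).
The farthest pair is P_1–P_3 with squared distance 193. The circle on this segment as diameter has centre (0, 0.5) and r² = 193/4 = 48.25.
Check P_2: distance² to centre = 29.25 ≤ 48.25, so it lies inside.
All remaining points lie in this disk, and no smaller disk contains both endpoints, so this is the minimum enclosing circle.
r = √(48.25) ≈ 6.95.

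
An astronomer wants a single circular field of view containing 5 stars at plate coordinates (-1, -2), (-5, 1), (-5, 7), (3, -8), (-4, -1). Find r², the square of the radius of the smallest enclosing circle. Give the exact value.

By Welzl's lemma the MEC is supported by two points (diametrically opposite) or three points (on a circumcircle).
The farthest pair is (-5, 7)–(3, -8) with squared distance 289. The circle on this segment as diameter has centre (-1, -0.5) and r² = 289/4 = 72.25.
Check (-1, -2): distance² to centre = 2.25 ≤ 72.25, so it lies inside.
All remaining points lie in this disk, and no smaller disk contains both endpoints, so this is the minimum enclosing circle.

72.25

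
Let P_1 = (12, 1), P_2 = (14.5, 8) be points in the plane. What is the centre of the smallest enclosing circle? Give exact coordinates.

(13.25, 4.5)

The smallest circle enclosing two points has them as diameter endpoints.
Centre = midpoint = (13.25, 4.5); r² = |P_1P_2|²/4 = 55.25/4 = 13.8125.
Centre = (13.25, 4.5).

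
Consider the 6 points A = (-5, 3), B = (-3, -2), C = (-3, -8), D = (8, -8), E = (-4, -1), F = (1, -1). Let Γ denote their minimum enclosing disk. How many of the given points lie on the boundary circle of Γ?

The minimum enclosing circle of a finite set is fixed by two of the points (as a diameter) or three (as a circumcircle).
The farthest pair is A–D with squared distance 290. The circle on this segment as diameter has centre (1.5, -2.5) and r² = 290/4 = 72.5.
Check B: distance² to centre = 20.5 ≤ 72.5, so it lies inside.
All remaining points lie in this disk, and no smaller disk contains both endpoints, so this is the minimum enclosing circle.
The points at distance exactly r from the centre are A, D — 2 points.

2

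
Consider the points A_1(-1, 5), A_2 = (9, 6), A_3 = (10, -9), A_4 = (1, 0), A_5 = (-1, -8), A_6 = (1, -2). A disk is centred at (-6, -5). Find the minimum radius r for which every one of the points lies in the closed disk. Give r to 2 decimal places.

The required radius is the distance from (-6, -5) to the farthest point.
Squared distances: 125, 346, 272, 74, 34, 58.
Maximum is 346, attained at A_2.
r = √346 ≈ 18.60.

18.60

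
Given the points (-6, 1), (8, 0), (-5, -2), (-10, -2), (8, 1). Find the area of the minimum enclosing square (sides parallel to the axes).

324

The bounding box has width 18 and height 3.
An axis-aligned square enclosing the set must have side ≥ max(width, height).
So the minimum side is max(18, 3) = 18.
Area = 18² = 324.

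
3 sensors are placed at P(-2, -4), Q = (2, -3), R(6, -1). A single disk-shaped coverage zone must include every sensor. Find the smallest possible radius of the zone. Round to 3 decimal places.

Side lengths²: PQ² = 17, PR² = 73, QR² = 20.
Since PR² = 73 ≥ 20 + 17 = 37, the angle opposite PR is not acute, so the smallest enclosing circle has PR as diameter.
Centre = midpoint of PR = (2, -2.5), r² = 73/4 = 18.25.
r = √(18.25) ≈ 4.272.

4.272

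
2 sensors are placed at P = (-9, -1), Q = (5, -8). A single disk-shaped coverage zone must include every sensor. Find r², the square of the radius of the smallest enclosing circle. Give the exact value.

61.25

The smallest circle enclosing two points has them as diameter endpoints.
Centre = midpoint = (-2, -4.5); r² = |PQ|²/4 = 245/4 = 61.25.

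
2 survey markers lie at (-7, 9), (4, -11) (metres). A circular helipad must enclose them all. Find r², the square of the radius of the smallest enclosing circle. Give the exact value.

The smallest circle enclosing two points has them as diameter endpoints.
Centre = midpoint = (-1.5, -1); r² = |(-7, 9)−(4, -11)|²/4 = 521/4 = 130.25.

130.25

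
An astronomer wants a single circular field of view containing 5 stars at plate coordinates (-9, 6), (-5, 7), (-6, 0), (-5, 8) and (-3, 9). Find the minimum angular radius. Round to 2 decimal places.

4.74

A smallest enclosing disk is always determined by at most three of the input points on its boundary.
The farthest pair is (-6, 0)–(-3, 9) with squared distance 90. The circle on this segment as diameter has centre (-4.5, 4.5) and r² = 90/4 = 22.5.
Check (-9, 6): distance² to centre = 22.5 ≤ 22.5, so it lies inside.
All remaining points lie in this disk, and no smaller disk contains both endpoints, so this is the minimum enclosing circle.
r = √(22.5) ≈ 4.74.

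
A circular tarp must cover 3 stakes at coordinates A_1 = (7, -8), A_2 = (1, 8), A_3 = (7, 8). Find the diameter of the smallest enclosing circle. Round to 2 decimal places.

Side lengths²: A_1A_2² = 292, A_1A_3² = 256, A_2A_3² = 36.
Since A_1A_2² = 292 ≥ 256 + 36 = 292, the angle opposite A_1A_2 is not acute, so the smallest enclosing circle has A_1A_2 as diameter.
Centre = midpoint of A_1A_2 = (4, 0), r² = 292/4 = 73.
Diameter = 2r = 2√73 ≈ 17.09.

17.09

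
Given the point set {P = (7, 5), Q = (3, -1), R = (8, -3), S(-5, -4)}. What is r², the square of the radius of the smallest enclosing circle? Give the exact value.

5525/98

The minimum enclosing circle of a finite set is fixed by two of the points (as a diameter) or three (as a circumcircle).
The minimum enclosing circle is determined by three boundary points: P, R, S.
Their circumcentre is (17/14, 3/14) with r² = 5525/98.
The farthest remaining point Q is at distance² 457/98 ≤ 5525/98.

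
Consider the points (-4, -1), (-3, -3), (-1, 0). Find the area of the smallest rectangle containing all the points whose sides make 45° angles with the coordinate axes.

7.5

In coordinates u = x + y, v = x − y the rectangle is axis-aligned; the map (x,y)→(u,v) scales areas by 2.
u-values: -5, -6, -1; range = -1 − (-6) = 5.
v-values: -3, 0, -1; range = 0 − (-3) = 3.
Area = (5 × 3) / 2 = 7.5.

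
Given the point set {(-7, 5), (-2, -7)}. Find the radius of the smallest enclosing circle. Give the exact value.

The smallest circle enclosing two points has them as diameter endpoints.
Centre = midpoint = (-4.5, -1); r² = |(-7, 5)−(-2, -7)|²/4 = 169/4 = 42.25.
r = √(42.25) = 6.5.

6.5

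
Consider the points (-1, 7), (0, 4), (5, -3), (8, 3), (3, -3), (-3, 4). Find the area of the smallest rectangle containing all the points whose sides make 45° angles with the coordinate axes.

In coordinates u = x + y, v = x − y the rectangle is axis-aligned; the map (x,y)→(u,v) scales areas by 2.
u-values: 6, 4, 2, 11, 0, 1; range = 11 − 0 = 11.
v-values: -8, -4, 8, 5, 6, -7; range = 8 − (-8) = 16.
Area = (11 × 16) / 2 = 88.

88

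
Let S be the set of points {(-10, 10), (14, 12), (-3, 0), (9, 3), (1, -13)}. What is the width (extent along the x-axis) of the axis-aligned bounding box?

max x = 14, min x = -10, so width = 24.

24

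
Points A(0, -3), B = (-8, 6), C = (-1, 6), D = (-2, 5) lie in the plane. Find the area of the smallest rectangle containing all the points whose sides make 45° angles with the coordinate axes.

68

In coordinates u = x + y, v = x − y the rectangle is axis-aligned; the map (x,y)→(u,v) scales areas by 2.
u-values: -3, -2, 5, 3; range = 5 − (-3) = 8.
v-values: 3, -14, -7, -7; range = 3 − (-14) = 17.
Area = (8 × 17) / 2 = 68.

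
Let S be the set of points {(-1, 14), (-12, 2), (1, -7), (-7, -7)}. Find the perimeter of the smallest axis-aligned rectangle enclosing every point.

68

Width = max x − min x = 1 − (-12) = 13.
Height = max y − min y = 14 − (-7) = 21.
Perimeter = 2(13 + 21) = 68.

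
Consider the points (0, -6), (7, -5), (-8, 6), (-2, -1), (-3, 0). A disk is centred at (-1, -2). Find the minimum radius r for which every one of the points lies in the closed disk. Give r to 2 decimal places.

The required radius is the distance from (-1, -2) to the farthest point.
Squared distances: 17, 73, 113, 2, 8.
Maximum is 113, attained at (-8, 6).
r = √113 ≈ 10.63.

10.63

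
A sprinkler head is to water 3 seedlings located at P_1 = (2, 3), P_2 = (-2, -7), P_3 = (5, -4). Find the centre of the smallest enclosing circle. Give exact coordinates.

Side lengths²: P_1P_2² = 116, P_1P_3² = 58, P_2P_3² = 58.
Since P_1P_2² = 116 ≥ 58 + 58 = 116, the angle opposite P_1P_2 is not acute, so the smallest enclosing circle has P_1P_2 as diameter.
Centre = midpoint of P_1P_2 = (0, -2), r² = 116/4 = 29.
Centre = (0, -2).

(0, -2)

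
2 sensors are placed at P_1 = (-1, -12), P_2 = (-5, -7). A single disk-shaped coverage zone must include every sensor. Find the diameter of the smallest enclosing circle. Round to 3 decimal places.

6.403

The smallest circle enclosing two points has them as diameter endpoints.
Centre = midpoint = (-3, -9.5); r² = |P_1P_2|²/4 = 41/4 = 10.25.
Diameter = 2r = 2√(10.25) ≈ 6.403.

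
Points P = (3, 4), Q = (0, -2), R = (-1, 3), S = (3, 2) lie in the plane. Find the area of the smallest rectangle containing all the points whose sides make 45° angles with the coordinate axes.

In coordinates u = x + y, v = x − y the rectangle is axis-aligned; the map (x,y)→(u,v) scales areas by 2.
u-values: 7, -2, 2, 5; range = 7 − (-2) = 9.
v-values: -1, 2, -4, 1; range = 2 − (-4) = 6.
Area = (9 × 6) / 2 = 27.

27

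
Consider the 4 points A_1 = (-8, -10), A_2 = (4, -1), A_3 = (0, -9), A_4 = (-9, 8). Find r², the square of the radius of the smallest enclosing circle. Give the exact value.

156325/1682

The minimum enclosing circle is determined by three boundary points: A_1, A_3, A_4.
Their circumcentre is (-295/58, -47/58) with r² = 156325/1682.
The farthest remaining point A_2 is at distance² 138925/1682 ≤ 156325/1682.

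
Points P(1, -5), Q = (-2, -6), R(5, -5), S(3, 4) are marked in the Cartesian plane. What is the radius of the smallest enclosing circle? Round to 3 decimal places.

A smallest enclosing disk is always determined by at most three of the input points on its boundary.
The minimum enclosing circle is determined by three boundary points: Q, R, S.
Their circumcentre is (23/26, -31/26) with r² = 10625/338.
The farthest remaining point P is at distance² 4905/338 ≤ 10625/338.
r = √(10625/338) ≈ 5.607.

5.607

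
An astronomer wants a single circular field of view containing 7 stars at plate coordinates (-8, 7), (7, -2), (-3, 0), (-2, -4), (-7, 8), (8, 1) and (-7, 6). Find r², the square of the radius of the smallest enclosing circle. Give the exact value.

76.5

The minimum enclosing circle of a finite set is fixed by two of the points (as a diameter) or three (as a circumcircle).
The farthest pair is (-8, 7)–(7, -2) with squared distance 306. The circle on this segment as diameter has centre (-0.5, 2.5) and r² = 306/4 = 76.5.
Check (-3, 0): distance² to centre = 12.5 ≤ 76.5, so it lies inside.
All remaining points lie in this disk, and no smaller disk contains both endpoints, so this is the minimum enclosing circle.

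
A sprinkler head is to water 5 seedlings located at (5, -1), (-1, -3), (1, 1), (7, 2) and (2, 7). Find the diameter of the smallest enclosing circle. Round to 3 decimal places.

A smallest enclosing disk is always determined by at most three of the input points on its boundary.
The minimum enclosing circle is determined by three boundary points: (-1, -3), (7, 2), (2, 7).
Their circumcentre is (43/26, 43/26) with r² = 9701/338.
The farthest remaining point (5, -1) is at distance² 6165/338 ≤ 9701/338.
Diameter = 2r = 2√(9701/338) ≈ 10.715.

10.715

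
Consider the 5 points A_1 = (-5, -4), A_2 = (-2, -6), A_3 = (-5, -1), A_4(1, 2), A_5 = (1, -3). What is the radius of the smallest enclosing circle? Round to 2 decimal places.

The minimum enclosing circle of a finite set is fixed by two of the points (as a diameter) or three (as a circumcircle).
The minimum enclosing circle is determined by three boundary points: A_1, A_2, A_4.
Their circumcentre is (-1.3, -1.7) with r² = 18.98.
The farthest remaining point A_3 is at distance² 14.18 ≤ 18.98.
r = √(18.98) ≈ 4.36.

4.36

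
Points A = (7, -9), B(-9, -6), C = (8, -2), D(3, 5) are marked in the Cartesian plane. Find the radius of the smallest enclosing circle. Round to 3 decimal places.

9.100

The minimum enclosing circle is determined by three boundary points: A, B, D.
Their circumcentre is (-0.25, -3.5) with r² = 82.8125.
The farthest remaining point C is at distance² 70.3125 ≤ 82.8125.
r = √(82.8125) ≈ 9.100.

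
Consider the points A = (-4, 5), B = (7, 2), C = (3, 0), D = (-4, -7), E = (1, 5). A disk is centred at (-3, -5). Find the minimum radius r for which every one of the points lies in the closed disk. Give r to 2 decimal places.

12.21

The required radius is the distance from (-3, -5) to the farthest point.
Squared distances: 101, 149, 61, 5, 116.
Maximum is 149, attained at B.
r = √149 ≈ 12.21.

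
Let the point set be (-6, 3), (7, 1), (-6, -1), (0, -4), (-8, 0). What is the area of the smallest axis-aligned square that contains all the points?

The bounding box has width 15 and height 7.
An axis-aligned square enclosing the set must have side ≥ max(width, height).
So the minimum side is max(15, 7) = 15.
Area = 15² = 225.

225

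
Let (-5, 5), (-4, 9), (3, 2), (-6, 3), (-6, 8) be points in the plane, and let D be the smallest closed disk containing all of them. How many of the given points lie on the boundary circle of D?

2

By Welzl's lemma the MEC is supported by two points (diametrically opposite) or three points (on a circumcircle).
The farthest pair is (3, 2)–(-6, 8) with squared distance 117. The circle on this segment as diameter has centre (-1.5, 5) and r² = 117/4 = 29.25.
Check (-5, 5): distance² to centre = 12.25 ≤ 29.25, so it lies inside.
All remaining points lie in this disk, and no smaller disk contains both endpoints, so this is the minimum enclosing circle.
The points at distance exactly r from the centre are (3, 2), (-6, 8) — 2 points.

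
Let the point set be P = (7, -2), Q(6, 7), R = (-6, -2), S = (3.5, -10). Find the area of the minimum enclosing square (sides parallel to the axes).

The bounding box has width 13 and height 17.
An axis-aligned square enclosing the set must have side ≥ max(width, height).
So the minimum side is max(13, 17) = 17.
Area = 17² = 289.

289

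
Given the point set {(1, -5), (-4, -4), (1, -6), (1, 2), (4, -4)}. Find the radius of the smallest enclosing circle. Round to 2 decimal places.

4.37

The minimum enclosing circle is determined by three boundary points: (-4, -4), (1, 2), (4, -4).
Their circumcentre is (0, -2.25) with r² = 19.0625.
The farthest remaining point (1, -6) is at distance² 15.0625 ≤ 19.0625.
r = √(19.0625) ≈ 4.37.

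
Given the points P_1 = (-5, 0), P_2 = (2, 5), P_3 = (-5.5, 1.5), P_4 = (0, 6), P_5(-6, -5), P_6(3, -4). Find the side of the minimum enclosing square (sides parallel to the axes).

The bounding box has width 9 and height 11.
An axis-aligned square enclosing the set must have side ≥ max(width, height).
So the minimum side is max(9, 11) = 11.

11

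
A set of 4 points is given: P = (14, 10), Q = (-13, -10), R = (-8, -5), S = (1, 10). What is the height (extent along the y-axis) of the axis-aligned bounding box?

20

max y = 10, min y = -10, so height = 20.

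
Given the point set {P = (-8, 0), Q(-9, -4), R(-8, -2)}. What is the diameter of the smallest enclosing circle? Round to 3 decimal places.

4.123

Side lengths²: PQ² = 17, PR² = 4, QR² = 5.
Since PQ² = 17 ≥ 5 + 4 = 9, the angle opposite PQ is not acute, so the smallest enclosing circle has PQ as diameter.
Centre = midpoint of PQ = (-8.5, -2), r² = 17/4 = 4.25.
Diameter = 2r = 2√(4.25) ≈ 4.123.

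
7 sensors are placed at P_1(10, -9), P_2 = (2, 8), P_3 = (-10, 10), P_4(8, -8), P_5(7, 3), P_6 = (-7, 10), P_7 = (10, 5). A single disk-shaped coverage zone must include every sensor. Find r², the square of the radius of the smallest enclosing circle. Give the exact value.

190.25

The minimum enclosing circle of a finite set is fixed by two of the points (as a diameter) or three (as a circumcircle).
The farthest pair is P_1–P_3 with squared distance 761. The circle on this segment as diameter has centre (0, 0.5) and r² = 761/4 = 190.25.
Check P_2: distance² to centre = 60.25 ≤ 190.25, so it lies inside.
All remaining points lie in this disk, and no smaller disk contains both endpoints, so this is the minimum enclosing circle.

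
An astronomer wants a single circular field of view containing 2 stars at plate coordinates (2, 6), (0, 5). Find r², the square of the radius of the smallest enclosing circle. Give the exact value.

The smallest circle enclosing two points has them as diameter endpoints.
Centre = midpoint = (1, 5.5); r² = |(2, 6)−(0, 5)|²/4 = 5/4 = 1.25.

1.25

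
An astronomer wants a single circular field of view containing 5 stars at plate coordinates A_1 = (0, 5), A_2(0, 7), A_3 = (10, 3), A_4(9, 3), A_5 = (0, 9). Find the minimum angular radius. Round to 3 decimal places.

By Welzl's lemma the MEC is supported by two points (diametrically opposite) or three points (on a circumcircle).
The farthest pair is A_3–A_5 with squared distance 136. The circle on this segment as diameter has centre (5, 6) and r² = 136/4 = 34.
Check A_1: distance² to centre = 26 ≤ 34, so it lies inside.
All remaining points lie in this disk, and no smaller disk contains both endpoints, so this is the minimum enclosing circle.
r = √34 ≈ 5.831.

5.831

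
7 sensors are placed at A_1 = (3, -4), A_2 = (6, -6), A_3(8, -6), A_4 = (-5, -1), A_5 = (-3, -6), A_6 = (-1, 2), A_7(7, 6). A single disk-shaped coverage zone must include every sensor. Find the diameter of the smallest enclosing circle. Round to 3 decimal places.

15.675

A smallest enclosing disk is always determined by at most three of the input points on its boundary.
The minimum enclosing circle is determined by three boundary points: A_3, A_5, A_7.
Their circumcentre is (2.5, -5/12) with r² = 8845/144.
The farthest remaining point A_4 is at distance² 8149/144 ≤ 8845/144.
Diameter = 2r = 2√(8845/144) ≈ 15.675.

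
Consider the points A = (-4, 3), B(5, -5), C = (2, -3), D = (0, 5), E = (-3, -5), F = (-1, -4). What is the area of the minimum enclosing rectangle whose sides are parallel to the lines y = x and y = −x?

110.5

In coordinates u = x + y, v = x − y the rectangle is axis-aligned; the map (x,y)→(u,v) scales areas by 2.
u-values: -1, 0, -1, 5, -8, -5; range = 5 − (-8) = 13.
v-values: -7, 10, 5, -5, 2, 3; range = 10 − (-7) = 17.
Area = (13 × 17) / 2 = 110.5.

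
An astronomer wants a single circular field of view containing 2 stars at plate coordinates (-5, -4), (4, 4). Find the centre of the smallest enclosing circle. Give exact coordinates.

The smallest circle enclosing two points has them as diameter endpoints.
Centre = midpoint = (-0.5, 0); r² = |(-5, -4)−(4, 4)|²/4 = 145/4 = 36.25.
Centre = (-0.5, 0).

(-0.5, 0)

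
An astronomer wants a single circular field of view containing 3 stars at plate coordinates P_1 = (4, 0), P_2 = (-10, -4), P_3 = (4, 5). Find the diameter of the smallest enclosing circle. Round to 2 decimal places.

Side lengths²: P_1P_2² = 212, P_1P_3² = 25, P_2P_3² = 277.
Since P_2P_3² = 277 ≥ 212 + 25 = 237, the angle opposite P_2P_3 is not acute, so the smallest enclosing circle has P_2P_3 as diameter.
Centre = midpoint of P_2P_3 = (-3, 0.5), r² = 277/4 = 69.25.
Diameter = 2r = 2√(69.25) ≈ 16.64.

16.64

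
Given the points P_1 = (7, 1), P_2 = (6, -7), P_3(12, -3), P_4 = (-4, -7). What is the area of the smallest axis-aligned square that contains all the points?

The bounding box has width 16 and height 8.
An axis-aligned square enclosing the set must have side ≥ max(width, height).
So the minimum side is max(16, 8) = 16.
Area = 16² = 256.

256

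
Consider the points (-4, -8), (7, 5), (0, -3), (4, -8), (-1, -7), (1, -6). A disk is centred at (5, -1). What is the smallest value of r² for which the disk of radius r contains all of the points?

The required radius is the distance from (5, -1) to the farthest point.
Squared distances: 130, 40, 29, 50, 72, 41.
Maximum is 130, attained at (-4, -8).

130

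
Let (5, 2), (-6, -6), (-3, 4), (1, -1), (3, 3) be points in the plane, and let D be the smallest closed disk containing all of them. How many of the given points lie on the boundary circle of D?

The minimum enclosing circle of a finite set is fixed by two of the points (as a diameter) or three (as a circumcircle).
The farthest pair is (5, 2)–(-6, -6) with squared distance 185. The circle on this segment as diameter has centre (-0.5, -2) and r² = 185/4 = 46.25.
Check (-3, 4): distance² to centre = 42.25 ≤ 46.25, so it lies inside.
All remaining points lie in this disk, and no smaller disk contains both endpoints, so this is the minimum enclosing circle.
The points at distance exactly r from the centre are (5, 2), (-6, -6) — 2 points.

2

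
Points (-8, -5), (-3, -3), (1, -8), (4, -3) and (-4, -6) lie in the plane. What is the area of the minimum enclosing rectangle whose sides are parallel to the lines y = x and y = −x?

In coordinates u = x + y, v = x − y the rectangle is axis-aligned; the map (x,y)→(u,v) scales areas by 2.
u-values: -13, -6, -7, 1, -10; range = 1 − (-13) = 14.
v-values: -3, 0, 9, 7, 2; range = 9 − (-3) = 12.
Area = (14 × 12) / 2 = 84.

84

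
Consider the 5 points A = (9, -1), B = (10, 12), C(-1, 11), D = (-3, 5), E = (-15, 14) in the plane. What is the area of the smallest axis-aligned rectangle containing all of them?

x ranges over [-15, 10], width 25.
y ranges over [-1, 14], height 15.
Area = 25 × 15 = 375.

375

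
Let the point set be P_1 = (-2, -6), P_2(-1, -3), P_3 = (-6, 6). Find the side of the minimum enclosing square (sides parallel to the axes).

12

The bounding box has width 5 and height 12.
An axis-aligned square enclosing the set must have side ≥ max(width, height).
So the minimum side is max(5, 12) = 12.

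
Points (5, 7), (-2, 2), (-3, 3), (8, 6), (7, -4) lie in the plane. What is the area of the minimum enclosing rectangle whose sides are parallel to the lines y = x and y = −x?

119

In coordinates u = x + y, v = x − y the rectangle is axis-aligned; the map (x,y)→(u,v) scales areas by 2.
u-values: 12, 0, 0, 14, 3; range = 14 − 0 = 14.
v-values: -2, -4, -6, 2, 11; range = 11 − (-6) = 17.
Area = (14 × 17) / 2 = 119.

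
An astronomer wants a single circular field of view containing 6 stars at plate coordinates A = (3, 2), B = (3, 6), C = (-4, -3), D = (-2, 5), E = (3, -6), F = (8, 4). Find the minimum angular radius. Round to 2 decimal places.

6.95

By Welzl's lemma the MEC is supported by two points (diametrically opposite) or three points (on a circumcircle).
The farthest pair is C–F with squared distance 193. The circle on this segment as diameter has centre (2, 0.5) and r² = 193/4 = 48.25.
Check A: distance² to centre = 3.25 ≤ 48.25, so it lies inside.
All remaining points lie in this disk, and no smaller disk contains both endpoints, so this is the minimum enclosing circle.
r = √(48.25) ≈ 6.95.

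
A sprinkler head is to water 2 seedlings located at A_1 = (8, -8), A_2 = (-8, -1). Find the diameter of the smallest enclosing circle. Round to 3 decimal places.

17.464

The smallest circle enclosing two points has them as diameter endpoints.
Centre = midpoint = (0, -4.5); r² = |A_1A_2|²/4 = 305/4 = 76.25.
Diameter = 2r = 2√(76.25) ≈ 17.464.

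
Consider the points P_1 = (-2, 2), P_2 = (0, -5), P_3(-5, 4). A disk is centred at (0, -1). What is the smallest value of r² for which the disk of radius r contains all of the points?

50

The required radius is the distance from (0, -1) to the farthest point.
Squared distances: 13, 16, 50.
Maximum is 50, attained at P_3.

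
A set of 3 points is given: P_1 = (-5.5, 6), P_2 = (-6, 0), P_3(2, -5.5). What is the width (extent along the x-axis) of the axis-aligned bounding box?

max x = 2, min x = -6, so width = 8.

8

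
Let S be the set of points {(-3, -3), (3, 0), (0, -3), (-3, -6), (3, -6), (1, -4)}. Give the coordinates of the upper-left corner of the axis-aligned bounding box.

(-3, 0)

x-range [-3, 3], y-range [-6, 0].
The upper-left corner is (-3, 0).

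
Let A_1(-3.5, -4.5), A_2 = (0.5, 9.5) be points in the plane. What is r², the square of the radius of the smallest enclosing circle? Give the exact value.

53

The smallest circle enclosing two points has them as diameter endpoints.
Centre = midpoint = (-1.5, 2.5); r² = |A_1A_2|²/4 = 212/4 = 53.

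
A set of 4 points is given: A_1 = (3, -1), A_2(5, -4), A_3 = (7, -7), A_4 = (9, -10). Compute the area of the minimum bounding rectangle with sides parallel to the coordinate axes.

x ranges over [3, 9], width 6.
y ranges over [-10, -1], height 9.
Area = 6 × 9 = 54.

54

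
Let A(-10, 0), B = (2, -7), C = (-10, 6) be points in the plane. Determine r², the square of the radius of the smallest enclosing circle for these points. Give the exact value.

Side lengths²: AB² = 193, AC² = 36, BC² = 313.
Since BC² = 313 ≥ 193 + 36 = 229, the angle opposite BC is not acute, so the smallest enclosing circle has BC as diameter.
Centre = midpoint of BC = (-4, -0.5), r² = 313/4 = 78.25.

78.25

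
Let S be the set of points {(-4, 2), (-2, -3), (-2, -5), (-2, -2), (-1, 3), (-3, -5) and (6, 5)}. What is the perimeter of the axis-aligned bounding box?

40

Width = max x − min x = 6 − (-4) = 10.
Height = max y − min y = 5 − (-5) = 10.
Perimeter = 2(10 + 10) = 40.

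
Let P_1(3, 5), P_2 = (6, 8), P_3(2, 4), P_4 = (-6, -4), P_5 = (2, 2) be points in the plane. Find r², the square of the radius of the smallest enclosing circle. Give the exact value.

A smallest enclosing disk is always determined by at most three of the input points on its boundary.
The farthest pair is P_2–P_4 with squared distance 288. The circle on this segment as diameter has centre (0, 2) and r² = 288/4 = 72.
Check P_1: distance² to centre = 18 ≤ 72, so it lies inside.
All remaining points lie in this disk, and no smaller disk contains both endpoints, so this is the minimum enclosing circle.

72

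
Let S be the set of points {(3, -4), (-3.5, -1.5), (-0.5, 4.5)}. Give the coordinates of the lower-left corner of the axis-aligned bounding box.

x-range [-3.5, 3], y-range [-4, 4.5].
The lower-left corner is (-3.5, -4).

(-3.5, -4)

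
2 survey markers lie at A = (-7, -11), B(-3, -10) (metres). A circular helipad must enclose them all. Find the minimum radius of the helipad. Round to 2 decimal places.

2.06

The smallest circle enclosing two points has them as diameter endpoints.
Centre = midpoint = (-5, -10.5); r² = |AB|²/4 = 17/4 = 4.25.
r = √(4.25) ≈ 2.06.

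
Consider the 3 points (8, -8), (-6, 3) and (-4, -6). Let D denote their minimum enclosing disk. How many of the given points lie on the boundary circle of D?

2

Call the three points A, B, C in the order given.
Side lengths²: AB² = 317, AC² = 148, BC² = 85.
Since AB² = 317 ≥ 148 + 85 = 233, the angle opposite AB is not acute, so the smallest enclosing circle has AB as diameter.
Centre = midpoint of AB = (1, -2.5), r² = 317/4 = 79.25.
The points at distance exactly r from the centre are (8, -8), (-6, 3) — 2 points.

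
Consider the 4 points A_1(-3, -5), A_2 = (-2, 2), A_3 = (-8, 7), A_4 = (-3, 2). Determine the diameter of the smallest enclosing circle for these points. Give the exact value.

The minimum enclosing circle of a finite set is fixed by two of the points (as a diameter) or three (as a circumcircle).
The farthest pair is A_1–A_3 with squared distance 169. The circle on this segment as diameter has centre (-5.5, 1) and r² = 169/4 = 42.25.
Check A_2: distance² to centre = 13.25 ≤ 42.25, so it lies inside.
All remaining points lie in this disk, and no smaller disk contains both endpoints, so this is the minimum enclosing circle.
Diameter = 2r = 2√(42.25) = 13.

13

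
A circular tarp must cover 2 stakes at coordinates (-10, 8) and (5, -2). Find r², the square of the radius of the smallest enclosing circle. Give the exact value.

81.25

The smallest circle enclosing two points has them as diameter endpoints.
Centre = midpoint = (-2.5, 3); r² = |(-10, 8)−(5, -2)|²/4 = 325/4 = 81.25.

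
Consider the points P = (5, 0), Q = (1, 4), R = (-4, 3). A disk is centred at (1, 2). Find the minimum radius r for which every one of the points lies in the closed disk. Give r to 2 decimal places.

5.10

The required radius is the distance from (1, 2) to the farthest point.
Squared distances: 20, 4, 26.
Maximum is 26, attained at R.
r = √26 ≈ 5.10.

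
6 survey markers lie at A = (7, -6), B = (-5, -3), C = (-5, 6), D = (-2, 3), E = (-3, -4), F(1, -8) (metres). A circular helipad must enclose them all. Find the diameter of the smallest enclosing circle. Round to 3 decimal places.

The farthest pair is A–C with squared distance 288. The circle on this segment as diameter has centre (1, 0) and r² = 288/4 = 72.
Check B: distance² to centre = 45 ≤ 72, so it lies inside.
All remaining points lie in this disk, and no smaller disk contains both endpoints, so this is the minimum enclosing circle.
Diameter = 2r = 2√72 ≈ 16.971.

16.971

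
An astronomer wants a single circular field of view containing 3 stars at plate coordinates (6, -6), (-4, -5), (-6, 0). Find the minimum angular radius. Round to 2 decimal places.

Call the three points A, B, C in the order given.
Side lengths²: AB² = 101, AC² = 180, BC² = 29.
Since AC² = 180 ≥ 101 + 29 = 130, the angle opposite AC is not acute, so the smallest enclosing circle has AC as diameter.
Centre = midpoint of AC = (0, -3), r² = 180/4 = 45.
r = √45 ≈ 6.71.

6.71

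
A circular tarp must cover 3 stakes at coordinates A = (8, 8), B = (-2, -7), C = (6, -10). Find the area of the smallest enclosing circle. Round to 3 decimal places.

Side lengths²: AB² = 325, AC² = 328, BC² = 73.
Since AC² = 328 < 325 + 73 = 398, the triangle is acute, so the smallest enclosing circle is the circumcircle.
Circumcentre = (4.9, -23/30), r² = 38909/450.
Area = π·r² = π·38909/450 ≈ 271.636.

271.636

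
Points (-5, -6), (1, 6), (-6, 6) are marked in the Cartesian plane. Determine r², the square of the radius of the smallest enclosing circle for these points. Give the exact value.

45.3125

Call the three points A, B, C in the order given.
Side lengths²: AB² = 180, AC² = 145, BC² = 49.
Since AB² = 180 < 145 + 49 = 194, the triangle is acute, so the smallest enclosing circle is the circumcircle.
Circumcentre = (-2.5, 0.25), r² = 45.3125.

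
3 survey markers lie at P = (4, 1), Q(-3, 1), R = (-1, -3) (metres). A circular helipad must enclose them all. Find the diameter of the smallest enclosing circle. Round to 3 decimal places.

7.159

Side lengths²: PQ² = 49, PR² = 41, QR² = 20.
Since PQ² = 49 < 41 + 20 = 61, the triangle is acute, so the smallest enclosing circle is the circumcircle.
Circumcentre = (0.5, 0.25), r² = 12.8125.
Diameter = 2r = 2√(12.8125) ≈ 7.159.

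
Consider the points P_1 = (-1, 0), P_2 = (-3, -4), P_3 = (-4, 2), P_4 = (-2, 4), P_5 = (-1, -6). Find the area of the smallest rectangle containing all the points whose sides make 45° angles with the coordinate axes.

In coordinates u = x + y, v = x − y the rectangle is axis-aligned; the map (x,y)→(u,v) scales areas by 2.
u-values: -1, -7, -2, 2, -7; range = 2 − (-7) = 9.
v-values: -1, 1, -6, -6, 5; range = 5 − (-6) = 11.
Area = (9 × 11) / 2 = 49.5.

49.5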